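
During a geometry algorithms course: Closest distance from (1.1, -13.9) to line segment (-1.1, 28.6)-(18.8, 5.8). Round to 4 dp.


Project P onto AB: t = 1 (clamped to [0,1])
Closest point on segment: (18.8, 5.8)
Distance: 26.4836

26.4836


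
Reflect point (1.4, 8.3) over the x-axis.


Reflection over x-axis: (x,y) -> (x,-y)
(1.4, 8.3) -> (1.4, -8.3)

(1.4, -8.3)


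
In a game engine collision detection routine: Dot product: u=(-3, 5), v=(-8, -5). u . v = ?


u . v = u_x*v_x + u_y*v_y = (-3)*(-8) + 5*(-5)
= 24 + (-25) = -1

-1


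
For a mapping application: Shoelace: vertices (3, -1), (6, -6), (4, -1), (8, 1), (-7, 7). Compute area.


Shoelace sum: (3*(-6) - 6*(-1)) + (6*(-1) - 4*(-6)) + (4*1 - 8*(-1)) + (8*7 - (-7)*1) + ((-7)*(-1) - 3*7)
= 67
Area = |67|/2 = 33.5

33.5


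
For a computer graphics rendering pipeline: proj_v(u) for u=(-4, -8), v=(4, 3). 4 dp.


u.v = -40, |v| = sqrt(25) = 5
Scalar projection = u.v / |v| = -40 / sqrt(25) = -8

-8


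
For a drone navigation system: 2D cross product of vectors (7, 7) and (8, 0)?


u x v = u_x*v_y - u_y*v_x = 7*0 - 7*8
= 0 - 56 = -56

-56


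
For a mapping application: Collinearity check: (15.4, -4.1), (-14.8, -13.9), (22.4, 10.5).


Cross product: ((-14.8)-15.4)*(10.5-(-4.1)) - ((-13.9)-(-4.1))*(22.4-15.4)
= -372.32

No, not collinear


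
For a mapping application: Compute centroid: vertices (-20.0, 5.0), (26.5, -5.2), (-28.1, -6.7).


Centroid = ((x_A+x_B+x_C)/3, (y_A+y_B+y_C)/3)
= (((-20)+26.5+(-28.1))/3, (5+(-5.2)+(-6.7))/3)
= (-7.2, -2.3)

(-7.2, -2.3)


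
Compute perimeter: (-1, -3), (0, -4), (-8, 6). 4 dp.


Sides: (-1, -3)->(0, -4): sqrt(2) = 1.414214, (0, -4)->(-8, 6): sqrt(164) = 12.806248, (-8, 6)->(-1, -3): sqrt(130) = 11.401754
Sum = 25.622216
Perimeter = 25.6222

25.6222


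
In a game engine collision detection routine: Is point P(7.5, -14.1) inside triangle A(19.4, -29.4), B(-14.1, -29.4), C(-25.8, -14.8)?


Cross products: AB x AP = -512.55, BC x BP = -494.37, CA x CP = 517.82
All same sign? no

No, outside


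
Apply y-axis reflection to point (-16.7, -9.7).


Reflection over y-axis: (x,y) -> (-x,y)
(-16.7, -9.7) -> (16.7, -9.7)

(16.7, -9.7)


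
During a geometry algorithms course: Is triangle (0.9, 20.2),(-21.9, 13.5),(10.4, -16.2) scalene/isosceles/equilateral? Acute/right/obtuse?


Side lengths squared: AB^2=564.73, BC^2=1925.38, CA^2=1415.21
Sorted: [564.73, 1415.21, 1925.38]
By sides: Scalene, By angles: Acute

Scalene, Acute


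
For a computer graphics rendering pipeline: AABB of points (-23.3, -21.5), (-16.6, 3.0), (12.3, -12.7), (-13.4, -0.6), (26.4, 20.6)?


x range: [-23.3, 26.4]
y range: [-21.5, 20.6]
Bounding box: (-23.3,-21.5) to (26.4,20.6)

(-23.3,-21.5) to (26.4,20.6)


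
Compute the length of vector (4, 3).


|u| = sqrt(4^2 + 3^2) = sqrt(25) = 5

5


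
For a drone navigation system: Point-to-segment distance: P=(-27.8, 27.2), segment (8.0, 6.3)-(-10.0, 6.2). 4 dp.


Project P onto AB: t = 1 (clamped to [0,1])
Closest point on segment: (-10, 6.2)
Distance: 27.5289

27.5289


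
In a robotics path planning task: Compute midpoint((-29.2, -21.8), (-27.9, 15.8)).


M = (((-29.2)+(-27.9))/2, ((-21.8)+15.8)/2)
= (-28.55, -3)

(-28.55, -3)


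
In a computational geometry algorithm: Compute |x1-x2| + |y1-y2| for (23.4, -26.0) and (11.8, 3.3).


|23.4-11.8| + |(-26)-3.3| = 11.6 + 29.3 = 40.9

40.9


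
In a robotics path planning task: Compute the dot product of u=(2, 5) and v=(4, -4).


u . v = u_x*v_x + u_y*v_y = 2*4 + 5*(-4)
= 8 + (-20) = -12

-12


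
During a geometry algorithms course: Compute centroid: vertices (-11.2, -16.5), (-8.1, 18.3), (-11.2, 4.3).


Centroid = ((x_A+x_B+x_C)/3, (y_A+y_B+y_C)/3)
= (((-11.2)+(-8.1)+(-11.2))/3, ((-16.5)+18.3+4.3)/3)
= (-10.1667, 2.0333)

(-10.1667, 2.0333)


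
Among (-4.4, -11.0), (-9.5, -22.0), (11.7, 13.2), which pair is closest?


d(P0,P1) = 12.1248, d(P0,P2) = 29.0663, d(P1,P2) = 41.0911
Closest: P0 and P1

Closest pair: (-4.4, -11.0) and (-9.5, -22.0), distance = 12.1248


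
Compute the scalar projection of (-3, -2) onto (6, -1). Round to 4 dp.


u.v = -16, |v| = sqrt(37) = 6.0828
Scalar projection = u.v / |v| = -16 / sqrt(37) = -2.6304

-2.6304


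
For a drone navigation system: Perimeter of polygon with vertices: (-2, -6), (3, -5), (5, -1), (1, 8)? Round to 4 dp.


Sides: (-2, -6)->(3, -5): sqrt(26) = 5.09902, (3, -5)->(5, -1): sqrt(20) = 4.472136, (5, -1)->(1, 8): sqrt(97) = 9.848858, (1, 8)->(-2, -6): sqrt(205) = 14.317821
Sum = 33.737835
Perimeter = 33.7378

33.7378


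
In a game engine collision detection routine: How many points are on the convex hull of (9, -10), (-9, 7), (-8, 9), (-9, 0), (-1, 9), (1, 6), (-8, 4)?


Convex hull vertices (CCW): (-9, 0), (9, -10), (1, 6), (-1, 9), (-8, 9), (-9, 7)
Count = 6

6


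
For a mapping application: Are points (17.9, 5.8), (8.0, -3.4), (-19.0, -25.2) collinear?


Cross product: (8-17.9)*((-25.2)-5.8) - ((-3.4)-5.8)*((-19)-17.9)
= -32.58

No, not collinear


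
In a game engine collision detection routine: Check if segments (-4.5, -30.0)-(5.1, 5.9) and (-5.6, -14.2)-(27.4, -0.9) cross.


Cross products: d1=-536.03, d2=520.99, d3=191.17, d4=-865.85
d1*d2 < 0 and d3*d4 < 0? yes

Yes, they intersect


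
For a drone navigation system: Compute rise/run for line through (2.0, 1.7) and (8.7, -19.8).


slope = (y2-y1)/(x2-x1) = ((-19.8)-1.7)/(8.7-2) = (-21.5)/6.7 = -3.209

-3.209


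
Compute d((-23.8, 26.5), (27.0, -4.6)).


dx=50.8, dy=-31.1
d^2 = 50.8^2 + (-31.1)^2 = 3547.85
d = sqrt(3547.85) = 59.5638

59.5638


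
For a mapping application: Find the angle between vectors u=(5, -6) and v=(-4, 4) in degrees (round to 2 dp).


u.v = -44, |u| = sqrt(61) = 7.8102, |v| = sqrt(32) = 5.6569
cos(theta) = u.v/(|u||v|) = -44/sqrt(1952) = -0.995893
theta = acos(-0.995893) = 174.81 degrees

174.81 degrees


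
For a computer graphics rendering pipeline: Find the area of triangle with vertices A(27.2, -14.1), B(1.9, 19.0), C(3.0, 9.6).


Area = |x_A(y_B-y_C) + x_B(y_C-y_A) + x_C(y_A-y_B)|/2
= |255.68 + 45.03 + (-99.3)|/2
= 201.41/2 = 100.705

100.705


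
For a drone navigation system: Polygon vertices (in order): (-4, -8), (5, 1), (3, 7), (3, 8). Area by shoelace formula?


Shoelace sum: ((-4)*1 - 5*(-8)) + (5*7 - 3*1) + (3*8 - 3*7) + (3*(-8) - (-4)*8)
= 79
Area = |79|/2 = 39.5

39.5


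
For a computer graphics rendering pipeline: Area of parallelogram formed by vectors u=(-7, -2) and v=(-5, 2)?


|u x v| = |(-7)*2 - (-2)*(-5)|
= |(-14) - 10| = 24

24


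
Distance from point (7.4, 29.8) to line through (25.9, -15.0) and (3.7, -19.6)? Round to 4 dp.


|cross product| = 1079.66
|line direction| = sqrt(514) = 22.6716
Distance = 1079.66/sqrt(514) = 47.6218

47.6218


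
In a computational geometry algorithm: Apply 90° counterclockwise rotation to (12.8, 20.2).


90° CCW: (x,y) -> (-y, x)
(12.8,20.2) -> (-20.2, 12.8)

(-20.2, 12.8)


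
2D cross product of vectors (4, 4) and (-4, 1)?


u x v = u_x*v_y - u_y*v_x = 4*1 - 4*(-4)
= 4 - (-16) = 20

20


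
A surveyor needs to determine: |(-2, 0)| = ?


|u| = sqrt((-2)^2 + 0^2) = sqrt(4) = 2

2


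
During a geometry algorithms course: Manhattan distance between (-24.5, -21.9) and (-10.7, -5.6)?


|(-24.5)-(-10.7)| + |(-21.9)-(-5.6)| = 13.8 + 16.3 = 30.1

30.1


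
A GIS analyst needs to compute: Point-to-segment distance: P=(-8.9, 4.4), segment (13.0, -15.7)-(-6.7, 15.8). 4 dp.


Project P onto AB: t = 0.7712 (clamped to [0,1])
Closest point on segment: (-2.1935, 8.5942)
Distance: 7.91

7.91


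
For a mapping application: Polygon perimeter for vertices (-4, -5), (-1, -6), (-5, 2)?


Sides: (-4, -5)->(-1, -6): sqrt(10) = 3.162278, (-1, -6)->(-5, 2): sqrt(80) = 8.944272, (-5, 2)->(-4, -5): sqrt(50) = 7.071068
Sum = 19.177618
Perimeter = 19.1776

19.1776


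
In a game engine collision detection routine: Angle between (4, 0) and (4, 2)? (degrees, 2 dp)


u.v = 16, |u| = sqrt(16) = 4, |v| = sqrt(20) = 4.4721
cos(theta) = u.v/(|u||v|) = 16/sqrt(320) = 0.894427
theta = acos(0.894427) = 26.57 degrees

26.57 degrees


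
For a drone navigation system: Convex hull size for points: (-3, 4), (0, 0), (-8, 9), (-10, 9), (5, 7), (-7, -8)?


Convex hull vertices (CCW): (-10, 9), (-7, -8), (0, 0), (5, 7), (-8, 9)
Count = 5

5


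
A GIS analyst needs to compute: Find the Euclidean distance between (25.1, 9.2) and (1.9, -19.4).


dx=-23.2, dy=-28.6
d^2 = (-23.2)^2 + (-28.6)^2 = 1356.2
d = sqrt(1356.2) = 36.8266

36.8266


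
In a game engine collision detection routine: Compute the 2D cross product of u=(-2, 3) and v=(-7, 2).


u x v = u_x*v_y - u_y*v_x = (-2)*2 - 3*(-7)
= (-4) - (-21) = 17

17


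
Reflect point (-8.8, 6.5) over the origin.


Reflection over origin: (x,y) -> (-x,-y)
(-8.8, 6.5) -> (8.8, -6.5)

(8.8, -6.5)


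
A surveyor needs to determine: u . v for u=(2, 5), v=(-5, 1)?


u . v = u_x*v_x + u_y*v_y = 2*(-5) + 5*1
= (-10) + 5 = -5

-5


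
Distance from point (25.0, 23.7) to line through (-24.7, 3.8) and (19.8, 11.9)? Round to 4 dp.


|cross product| = 482.98
|line direction| = sqrt(2045.86) = 45.2312
Distance = 482.98/sqrt(2045.86) = 10.678

10.678


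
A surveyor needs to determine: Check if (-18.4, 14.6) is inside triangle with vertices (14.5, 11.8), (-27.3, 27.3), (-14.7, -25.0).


Cross products: AB x AP = 392.91, BC x BP = 305.45, CA x CP = 1292.48
All same sign? yes

Yes, inside


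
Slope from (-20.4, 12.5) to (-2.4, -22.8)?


slope = (y2-y1)/(x2-x1) = ((-22.8)-12.5)/((-2.4)-(-20.4)) = (-35.3)/18 = -1.9611

-1.9611


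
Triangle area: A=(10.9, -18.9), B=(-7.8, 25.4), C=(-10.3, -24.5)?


Area = |x_A(y_B-y_C) + x_B(y_C-y_A) + x_C(y_A-y_B)|/2
= |543.91 + 43.68 + 456.29|/2
= 1043.88/2 = 521.94

521.94


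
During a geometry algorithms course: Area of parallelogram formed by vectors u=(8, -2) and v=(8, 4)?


|u x v| = |8*4 - (-2)*8|
= |32 - (-16)| = 48

48


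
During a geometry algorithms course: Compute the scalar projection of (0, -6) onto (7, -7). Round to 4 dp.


u.v = 42, |v| = sqrt(98) = 9.8995
Scalar projection = u.v / |v| = 42 / sqrt(98) = 4.2426

4.2426


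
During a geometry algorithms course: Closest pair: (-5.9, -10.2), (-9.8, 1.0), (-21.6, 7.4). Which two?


d(P0,P1) = 11.8596, d(P0,P2) = 23.585, d(P1,P2) = 13.4239
Closest: P0 and P1

Closest pair: (-5.9, -10.2) and (-9.8, 1.0), distance = 11.8596


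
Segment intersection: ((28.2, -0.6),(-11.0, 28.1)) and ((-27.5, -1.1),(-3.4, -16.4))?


Cross products: d1=864.26, d2=956.17, d3=1618.19, d4=1526.28
d1*d2 < 0 and d3*d4 < 0? no

No, they don't intersect


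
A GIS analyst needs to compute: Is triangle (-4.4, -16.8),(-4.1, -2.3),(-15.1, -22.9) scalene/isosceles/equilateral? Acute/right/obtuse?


Side lengths squared: AB^2=210.34, BC^2=545.36, CA^2=151.7
Sorted: [151.7, 210.34, 545.36]
By sides: Scalene, By angles: Obtuse

Scalene, Obtuse


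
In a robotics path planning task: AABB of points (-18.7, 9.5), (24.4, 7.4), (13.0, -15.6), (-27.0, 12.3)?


x range: [-27, 24.4]
y range: [-15.6, 12.3]
Bounding box: (-27,-15.6) to (24.4,12.3)

(-27,-15.6) to (24.4,12.3)


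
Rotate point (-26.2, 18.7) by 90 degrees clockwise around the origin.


90° CW: (x,y) -> (y, -x)
(-26.2,18.7) -> (18.7, 26.2)

(18.7, 26.2)


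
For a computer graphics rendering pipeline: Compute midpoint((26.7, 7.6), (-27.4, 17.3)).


M = ((26.7+(-27.4))/2, (7.6+17.3)/2)
= (-0.35, 12.45)

(-0.35, 12.45)


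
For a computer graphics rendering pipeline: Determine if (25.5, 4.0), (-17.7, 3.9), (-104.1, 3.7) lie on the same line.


Cross product: ((-17.7)-25.5)*(3.7-4) - (3.9-4)*((-104.1)-25.5)
= 0

Yes, collinear


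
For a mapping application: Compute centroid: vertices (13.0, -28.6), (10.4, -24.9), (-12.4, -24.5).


Centroid = ((x_A+x_B+x_C)/3, (y_A+y_B+y_C)/3)
= ((13+10.4+(-12.4))/3, ((-28.6)+(-24.9)+(-24.5))/3)
= (3.6667, -26)

(3.6667, -26)


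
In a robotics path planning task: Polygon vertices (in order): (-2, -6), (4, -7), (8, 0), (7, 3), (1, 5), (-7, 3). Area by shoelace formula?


Shoelace sum: ((-2)*(-7) - 4*(-6)) + (4*0 - 8*(-7)) + (8*3 - 7*0) + (7*5 - 1*3) + (1*3 - (-7)*5) + ((-7)*(-6) - (-2)*3)
= 236
Area = |236|/2 = 118

118


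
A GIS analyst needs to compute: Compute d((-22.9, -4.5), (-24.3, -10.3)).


dx=-1.4, dy=-5.8
d^2 = (-1.4)^2 + (-5.8)^2 = 35.6
d = sqrt(35.6) = 5.9666

5.9666


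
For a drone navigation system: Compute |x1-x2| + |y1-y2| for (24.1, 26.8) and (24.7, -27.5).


|24.1-24.7| + |26.8-(-27.5)| = 0.6 + 54.3 = 54.9

54.9


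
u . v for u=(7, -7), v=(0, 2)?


u . v = u_x*v_x + u_y*v_y = 7*0 + (-7)*2
= 0 + (-14) = -14

-14


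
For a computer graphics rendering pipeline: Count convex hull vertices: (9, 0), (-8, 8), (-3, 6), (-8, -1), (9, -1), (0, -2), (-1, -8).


Convex hull vertices (CCW): (-8, -1), (-1, -8), (9, -1), (9, 0), (-3, 6), (-8, 8)
Count = 6

6


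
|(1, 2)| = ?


|u| = sqrt(1^2 + 2^2) = sqrt(5) = 2.2361

2.2361


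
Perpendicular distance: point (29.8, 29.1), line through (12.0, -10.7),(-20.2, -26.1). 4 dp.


|cross product| = 1007.44
|line direction| = sqrt(1274) = 35.6931
Distance = 1007.44/sqrt(1274) = 28.225

28.225


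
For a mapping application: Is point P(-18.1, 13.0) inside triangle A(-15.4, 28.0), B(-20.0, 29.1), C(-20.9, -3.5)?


Cross products: AB x AP = 71.97, BC x BP = 76.43, CA x CP = 2.55
All same sign? yes

Yes, inside


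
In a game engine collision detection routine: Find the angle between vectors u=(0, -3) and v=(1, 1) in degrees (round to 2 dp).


u.v = -3, |u| = sqrt(9) = 3, |v| = sqrt(2) = 1.4142
cos(theta) = u.v/(|u||v|) = -3/sqrt(18) = -0.707107
theta = acos(-0.707107) = 135 degrees

135 degrees


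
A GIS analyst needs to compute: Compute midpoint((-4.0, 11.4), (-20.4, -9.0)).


M = (((-4)+(-20.4))/2, (11.4+(-9))/2)
= (-12.2, 1.2)

(-12.2, 1.2)


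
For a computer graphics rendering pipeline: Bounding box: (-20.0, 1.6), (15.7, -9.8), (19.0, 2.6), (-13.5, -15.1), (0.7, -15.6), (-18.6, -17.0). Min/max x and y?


x range: [-20, 19]
y range: [-17, 2.6]
Bounding box: (-20,-17) to (19,2.6)

(-20,-17) to (19,2.6)


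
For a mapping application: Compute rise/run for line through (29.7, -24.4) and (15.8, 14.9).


slope = (y2-y1)/(x2-x1) = (14.9-(-24.4))/(15.8-29.7) = 39.3/(-13.9) = -2.8273

-2.8273


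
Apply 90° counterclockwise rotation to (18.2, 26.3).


90° CCW: (x,y) -> (-y, x)
(18.2,26.3) -> (-26.3, 18.2)

(-26.3, 18.2)


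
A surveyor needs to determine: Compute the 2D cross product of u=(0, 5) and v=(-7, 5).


u x v = u_x*v_y - u_y*v_x = 0*5 - 5*(-7)
= 0 - (-35) = 35

35


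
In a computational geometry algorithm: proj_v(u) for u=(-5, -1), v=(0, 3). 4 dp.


u.v = -3, |v| = sqrt(9) = 3
Scalar projection = u.v / |v| = -3 / sqrt(9) = -1

-1


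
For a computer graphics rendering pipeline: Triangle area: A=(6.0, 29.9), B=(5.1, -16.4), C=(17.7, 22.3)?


Area = |x_A(y_B-y_C) + x_B(y_C-y_A) + x_C(y_A-y_B)|/2
= |(-232.2) + (-38.76) + 819.51|/2
= 548.55/2 = 274.275

274.275


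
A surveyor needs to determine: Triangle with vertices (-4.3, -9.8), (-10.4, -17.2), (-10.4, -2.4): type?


Side lengths squared: AB^2=91.97, BC^2=219.04, CA^2=91.97
Sorted: [91.97, 91.97, 219.04]
By sides: Isosceles, By angles: Obtuse

Isosceles, Obtuse


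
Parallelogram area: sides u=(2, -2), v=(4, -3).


|u x v| = |2*(-3) - (-2)*4|
= |(-6) - (-8)| = 2

2


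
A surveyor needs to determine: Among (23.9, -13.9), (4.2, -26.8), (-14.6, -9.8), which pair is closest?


d(P0,P1) = 23.5478, d(P0,P2) = 38.7177, d(P1,P2) = 25.3464
Closest: P0 and P1

Closest pair: (23.9, -13.9) and (4.2, -26.8), distance = 23.5478


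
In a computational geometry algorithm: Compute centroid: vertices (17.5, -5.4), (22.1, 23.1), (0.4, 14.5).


Centroid = ((x_A+x_B+x_C)/3, (y_A+y_B+y_C)/3)
= ((17.5+22.1+0.4)/3, ((-5.4)+23.1+14.5)/3)
= (13.3333, 10.7333)

(13.3333, 10.7333)


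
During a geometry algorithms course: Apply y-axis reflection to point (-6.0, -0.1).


Reflection over y-axis: (x,y) -> (-x,y)
(-6, -0.1) -> (6, -0.1)

(6, -0.1)


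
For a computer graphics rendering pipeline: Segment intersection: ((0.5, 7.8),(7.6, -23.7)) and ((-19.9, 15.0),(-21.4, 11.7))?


Cross products: d1=78.12, d2=148.8, d3=-591.48, d4=-662.16
d1*d2 < 0 and d3*d4 < 0? no

No, they don't intersect


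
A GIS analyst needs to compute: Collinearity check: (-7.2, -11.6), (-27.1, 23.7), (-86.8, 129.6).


Cross product: ((-27.1)-(-7.2))*(129.6-(-11.6)) - (23.7-(-11.6))*((-86.8)-(-7.2))
= 0

Yes, collinear


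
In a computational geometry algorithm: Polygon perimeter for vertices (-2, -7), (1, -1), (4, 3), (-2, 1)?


Sides: (-2, -7)->(1, -1): sqrt(45) = 6.708204, (1, -1)->(4, 3): sqrt(25) = 5, (4, 3)->(-2, 1): sqrt(40) = 6.324555, (-2, 1)->(-2, -7): sqrt(64) = 8
Sum = 26.032759
Perimeter = 26.0328

26.0328


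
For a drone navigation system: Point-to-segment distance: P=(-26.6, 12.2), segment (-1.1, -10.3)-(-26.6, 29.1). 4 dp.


Project P onto AB: t = 0.6977 (clamped to [0,1])
Closest point on segment: (-18.8912, 17.1892)
Distance: 9.1824

9.1824


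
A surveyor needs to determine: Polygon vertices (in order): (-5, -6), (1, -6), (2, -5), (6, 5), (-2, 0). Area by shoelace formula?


Shoelace sum: ((-5)*(-6) - 1*(-6)) + (1*(-5) - 2*(-6)) + (2*5 - 6*(-5)) + (6*0 - (-2)*5) + ((-2)*(-6) - (-5)*0)
= 105
Area = |105|/2 = 52.5

52.5


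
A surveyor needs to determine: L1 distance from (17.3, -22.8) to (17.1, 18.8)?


|17.3-17.1| + |(-22.8)-18.8| = 0.2 + 41.6 = 41.8

41.8


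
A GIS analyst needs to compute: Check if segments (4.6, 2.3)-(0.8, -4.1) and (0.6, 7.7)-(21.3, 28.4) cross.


Cross products: d1=-194.58, d2=-248.4, d3=-46.12, d4=7.7
d1*d2 < 0 and d3*d4 < 0? no

No, they don't intersect


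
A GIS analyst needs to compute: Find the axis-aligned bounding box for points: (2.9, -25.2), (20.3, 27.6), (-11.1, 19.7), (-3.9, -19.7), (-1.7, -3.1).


x range: [-11.1, 20.3]
y range: [-25.2, 27.6]
Bounding box: (-11.1,-25.2) to (20.3,27.6)

(-11.1,-25.2) to (20.3,27.6)


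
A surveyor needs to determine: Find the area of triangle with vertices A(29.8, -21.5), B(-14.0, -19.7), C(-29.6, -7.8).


Area = |x_A(y_B-y_C) + x_B(y_C-y_A) + x_C(y_A-y_B)|/2
= |(-354.62) + (-191.8) + 53.28|/2
= 493.14/2 = 246.57

246.57


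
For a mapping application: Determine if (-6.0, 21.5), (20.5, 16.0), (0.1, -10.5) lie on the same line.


Cross product: (20.5-(-6))*((-10.5)-21.5) - (16-21.5)*(0.1-(-6))
= -814.45

No, not collinear


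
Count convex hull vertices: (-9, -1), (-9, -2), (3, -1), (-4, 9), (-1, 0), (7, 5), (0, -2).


Convex hull vertices (CCW): (-9, -2), (0, -2), (3, -1), (7, 5), (-4, 9), (-9, -1)
Count = 6

6


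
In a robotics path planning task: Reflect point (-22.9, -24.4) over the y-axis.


Reflection over y-axis: (x,y) -> (-x,y)
(-22.9, -24.4) -> (22.9, -24.4)

(22.9, -24.4)


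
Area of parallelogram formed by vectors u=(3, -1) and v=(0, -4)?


|u x v| = |3*(-4) - (-1)*0|
= |(-12) - 0| = 12

12


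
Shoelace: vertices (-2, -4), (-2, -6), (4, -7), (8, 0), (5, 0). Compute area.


Shoelace sum: ((-2)*(-6) - (-2)*(-4)) + ((-2)*(-7) - 4*(-6)) + (4*0 - 8*(-7)) + (8*0 - 5*0) + (5*(-4) - (-2)*0)
= 78
Area = |78|/2 = 39

39


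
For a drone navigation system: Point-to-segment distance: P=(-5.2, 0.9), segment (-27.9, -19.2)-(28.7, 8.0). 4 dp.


Project P onto AB: t = 0.4645 (clamped to [0,1])
Closest point on segment: (-1.6117, -6.5668)
Distance: 8.2842

8.2842


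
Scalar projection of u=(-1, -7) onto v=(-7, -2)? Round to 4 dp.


u.v = 21, |v| = sqrt(53) = 7.2801
Scalar projection = u.v / |v| = 21 / sqrt(53) = 2.8846

2.8846


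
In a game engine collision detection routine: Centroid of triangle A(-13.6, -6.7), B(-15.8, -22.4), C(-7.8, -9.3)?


Centroid = ((x_A+x_B+x_C)/3, (y_A+y_B+y_C)/3)
= (((-13.6)+(-15.8)+(-7.8))/3, ((-6.7)+(-22.4)+(-9.3))/3)
= (-12.4, -12.8)

(-12.4, -12.8)


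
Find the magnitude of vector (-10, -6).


|u| = sqrt((-10)^2 + (-6)^2) = sqrt(136) = 11.6619

11.6619


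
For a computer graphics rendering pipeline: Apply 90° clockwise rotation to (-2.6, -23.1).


90° CW: (x,y) -> (y, -x)
(-2.6,-23.1) -> (-23.1, 2.6)

(-23.1, 2.6)


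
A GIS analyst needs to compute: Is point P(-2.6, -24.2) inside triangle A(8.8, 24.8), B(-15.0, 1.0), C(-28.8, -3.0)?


Cross products: AB x AP = 894.88, BC x BP = 397.36, CA x CP = -1525.48
All same sign? no

No, outside


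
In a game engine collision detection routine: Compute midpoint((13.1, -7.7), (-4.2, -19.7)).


M = ((13.1+(-4.2))/2, ((-7.7)+(-19.7))/2)
= (4.45, -13.7)

(4.45, -13.7)


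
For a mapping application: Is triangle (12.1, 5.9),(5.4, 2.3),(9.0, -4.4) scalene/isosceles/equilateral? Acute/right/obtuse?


Side lengths squared: AB^2=57.85, BC^2=57.85, CA^2=115.7
Sorted: [57.85, 57.85, 115.7]
By sides: Isosceles, By angles: Right

Isosceles, Right


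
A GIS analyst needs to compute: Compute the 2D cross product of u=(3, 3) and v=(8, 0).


u x v = u_x*v_y - u_y*v_x = 3*0 - 3*8
= 0 - 24 = -24

-24


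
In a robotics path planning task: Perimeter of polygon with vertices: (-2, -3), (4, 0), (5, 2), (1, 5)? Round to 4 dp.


Sides: (-2, -3)->(4, 0): sqrt(45) = 6.708204, (4, 0)->(5, 2): sqrt(5) = 2.236068, (5, 2)->(1, 5): sqrt(25) = 5, (1, 5)->(-2, -3): sqrt(73) = 8.544004
Sum = 22.488276
Perimeter = 22.4883

22.4883


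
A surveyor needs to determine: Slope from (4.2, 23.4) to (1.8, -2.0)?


slope = (y2-y1)/(x2-x1) = ((-2)-23.4)/(1.8-4.2) = (-25.4)/(-2.4) = 10.5833

10.5833


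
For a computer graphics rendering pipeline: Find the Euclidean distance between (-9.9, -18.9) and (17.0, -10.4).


dx=26.9, dy=8.5
d^2 = 26.9^2 + 8.5^2 = 795.86
d = sqrt(795.86) = 28.211

28.211


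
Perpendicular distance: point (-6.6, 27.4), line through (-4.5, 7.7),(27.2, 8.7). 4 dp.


|cross product| = 626.59
|line direction| = sqrt(1005.89) = 31.7158
Distance = 626.59/sqrt(1005.89) = 19.7564

19.7564


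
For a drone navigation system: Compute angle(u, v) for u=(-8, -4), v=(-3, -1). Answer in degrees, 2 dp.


u.v = 28, |u| = sqrt(80) = 8.9443, |v| = sqrt(10) = 3.1623
cos(theta) = u.v/(|u||v|) = 28/sqrt(800) = 0.989949
theta = acos(0.989949) = 8.13 degrees

8.13 degrees


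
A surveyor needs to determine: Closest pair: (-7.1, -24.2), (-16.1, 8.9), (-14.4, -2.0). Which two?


d(P0,P1) = 34.3017, d(P0,P2) = 23.3694, d(P1,P2) = 11.0318
Closest: P1 and P2

Closest pair: (-16.1, 8.9) and (-14.4, -2.0), distance = 11.0318


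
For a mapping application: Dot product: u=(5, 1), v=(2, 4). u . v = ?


u . v = u_x*v_x + u_y*v_y = 5*2 + 1*4
= 10 + 4 = 14

14


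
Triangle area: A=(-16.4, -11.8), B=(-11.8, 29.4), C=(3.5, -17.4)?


Area = |x_A(y_B-y_C) + x_B(y_C-y_A) + x_C(y_A-y_B)|/2
= |(-767.52) + 66.08 + (-144.2)|/2
= 845.64/2 = 422.82

422.82


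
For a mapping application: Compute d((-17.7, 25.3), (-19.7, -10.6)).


dx=-2, dy=-35.9
d^2 = (-2)^2 + (-35.9)^2 = 1292.81
d = sqrt(1292.81) = 35.9557

35.9557


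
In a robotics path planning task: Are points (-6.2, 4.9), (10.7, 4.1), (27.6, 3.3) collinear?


Cross product: (10.7-(-6.2))*(3.3-4.9) - (4.1-4.9)*(27.6-(-6.2))
= 0

Yes, collinear


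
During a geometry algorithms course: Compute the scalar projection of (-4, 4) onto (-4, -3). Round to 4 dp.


u.v = 4, |v| = sqrt(25) = 5
Scalar projection = u.v / |v| = 4 / sqrt(25) = 0.8

0.8


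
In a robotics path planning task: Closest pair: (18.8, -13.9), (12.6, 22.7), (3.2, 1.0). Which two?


d(P0,P1) = 37.1214, d(P0,P2) = 21.5724, d(P1,P2) = 23.6485
Closest: P0 and P2

Closest pair: (18.8, -13.9) and (3.2, 1.0), distance = 21.5724


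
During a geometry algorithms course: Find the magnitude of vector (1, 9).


|u| = sqrt(1^2 + 9^2) = sqrt(82) = 9.0554

9.0554


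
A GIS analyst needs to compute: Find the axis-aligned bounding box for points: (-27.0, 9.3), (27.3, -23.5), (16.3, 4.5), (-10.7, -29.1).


x range: [-27, 27.3]
y range: [-29.1, 9.3]
Bounding box: (-27,-29.1) to (27.3,9.3)

(-27,-29.1) to (27.3,9.3)


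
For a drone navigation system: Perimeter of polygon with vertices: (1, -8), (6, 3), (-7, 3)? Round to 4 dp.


Sides: (1, -8)->(6, 3): sqrt(146) = 12.083046, (6, 3)->(-7, 3): sqrt(169) = 13, (-7, 3)->(1, -8): sqrt(185) = 13.601471
Sum = 38.684517
Perimeter = 38.6845

38.6845


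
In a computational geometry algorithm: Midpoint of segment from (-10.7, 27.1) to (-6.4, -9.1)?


M = (((-10.7)+(-6.4))/2, (27.1+(-9.1))/2)
= (-8.55, 9)

(-8.55, 9)


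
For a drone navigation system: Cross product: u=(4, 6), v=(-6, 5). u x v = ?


u x v = u_x*v_y - u_y*v_x = 4*5 - 6*(-6)
= 20 - (-36) = 56

56


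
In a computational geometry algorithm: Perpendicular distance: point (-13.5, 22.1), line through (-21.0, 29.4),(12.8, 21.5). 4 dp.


|cross product| = 187.49
|line direction| = sqrt(1204.85) = 34.7109
Distance = 187.49/sqrt(1204.85) = 5.4015

5.4015


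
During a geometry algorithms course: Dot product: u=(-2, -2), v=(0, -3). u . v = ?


u . v = u_x*v_x + u_y*v_y = (-2)*0 + (-2)*(-3)
= 0 + 6 = 6

6


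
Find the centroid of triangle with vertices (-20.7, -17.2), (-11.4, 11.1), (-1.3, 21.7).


Centroid = ((x_A+x_B+x_C)/3, (y_A+y_B+y_C)/3)
= (((-20.7)+(-11.4)+(-1.3))/3, ((-17.2)+11.1+21.7)/3)
= (-11.1333, 5.2)

(-11.1333, 5.2)


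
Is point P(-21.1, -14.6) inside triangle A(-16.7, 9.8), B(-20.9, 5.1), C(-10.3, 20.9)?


Cross products: AB x AP = 81.8, BC x BP = -205.66, CA x CP = 107.32
All same sign? no

No, outside


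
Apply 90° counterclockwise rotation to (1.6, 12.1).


90° CCW: (x,y) -> (-y, x)
(1.6,12.1) -> (-12.1, 1.6)

(-12.1, 1.6)


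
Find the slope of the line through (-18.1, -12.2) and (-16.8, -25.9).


slope = (y2-y1)/(x2-x1) = ((-25.9)-(-12.2))/((-16.8)-(-18.1)) = (-13.7)/1.3 = -10.5385

-10.5385


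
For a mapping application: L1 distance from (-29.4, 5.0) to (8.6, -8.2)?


|(-29.4)-8.6| + |5-(-8.2)| = 38 + 13.2 = 51.2

51.2


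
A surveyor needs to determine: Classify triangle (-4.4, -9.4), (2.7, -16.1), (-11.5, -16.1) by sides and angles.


Side lengths squared: AB^2=95.3, BC^2=201.64, CA^2=95.3
Sorted: [95.3, 95.3, 201.64]
By sides: Isosceles, By angles: Obtuse

Isosceles, Obtuse


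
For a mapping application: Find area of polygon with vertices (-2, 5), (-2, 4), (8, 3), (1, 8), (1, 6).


Shoelace sum: ((-2)*4 - (-2)*5) + ((-2)*3 - 8*4) + (8*8 - 1*3) + (1*6 - 1*8) + (1*5 - (-2)*6)
= 40
Area = |40|/2 = 20

20


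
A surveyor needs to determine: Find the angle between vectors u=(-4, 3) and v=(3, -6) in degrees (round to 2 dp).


u.v = -30, |u| = sqrt(25) = 5, |v| = sqrt(45) = 6.7082
cos(theta) = u.v/(|u||v|) = -30/sqrt(1125) = -0.894427
theta = acos(-0.894427) = 153.43 degrees

153.43 degrees


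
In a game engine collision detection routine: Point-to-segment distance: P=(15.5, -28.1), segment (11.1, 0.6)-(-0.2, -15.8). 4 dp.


Project P onto AB: t = 1 (clamped to [0,1])
Closest point on segment: (-0.2, -15.8)
Distance: 19.9444

19.9444


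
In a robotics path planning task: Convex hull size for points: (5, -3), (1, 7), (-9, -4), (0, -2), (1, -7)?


Convex hull vertices (CCW): (-9, -4), (1, -7), (5, -3), (1, 7)
Count = 4

4


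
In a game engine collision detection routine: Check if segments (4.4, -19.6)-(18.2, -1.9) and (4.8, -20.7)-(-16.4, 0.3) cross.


Cross products: d1=-14.92, d2=-679.96, d3=-22.26, d4=642.78
d1*d2 < 0 and d3*d4 < 0? no

No, they don't intersect


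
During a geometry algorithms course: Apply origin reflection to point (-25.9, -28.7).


Reflection over origin: (x,y) -> (-x,-y)
(-25.9, -28.7) -> (25.9, 28.7)

(25.9, 28.7)


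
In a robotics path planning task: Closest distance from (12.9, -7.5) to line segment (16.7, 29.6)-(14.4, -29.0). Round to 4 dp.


Project P onto AB: t = 0.6347 (clamped to [0,1])
Closest point on segment: (15.2403, -7.5919)
Distance: 2.3421

2.3421


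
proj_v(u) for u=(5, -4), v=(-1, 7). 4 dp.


u.v = -33, |v| = sqrt(50) = 7.0711
Scalar projection = u.v / |v| = -33 / sqrt(50) = -4.6669

-4.6669


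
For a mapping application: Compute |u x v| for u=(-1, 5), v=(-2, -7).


|u x v| = |(-1)*(-7) - 5*(-2)|
= |7 - (-10)| = 17

17


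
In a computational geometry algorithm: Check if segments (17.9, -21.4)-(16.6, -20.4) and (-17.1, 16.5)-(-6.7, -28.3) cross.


Cross products: d1=1173.84, d2=1126, d3=-14.27, d4=33.57
d1*d2 < 0 and d3*d4 < 0? no

No, they don't intersect


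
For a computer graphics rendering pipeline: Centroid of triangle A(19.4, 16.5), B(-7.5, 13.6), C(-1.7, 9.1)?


Centroid = ((x_A+x_B+x_C)/3, (y_A+y_B+y_C)/3)
= ((19.4+(-7.5)+(-1.7))/3, (16.5+13.6+9.1)/3)
= (3.4, 13.0667)

(3.4, 13.0667)


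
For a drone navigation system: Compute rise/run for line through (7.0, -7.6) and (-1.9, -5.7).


slope = (y2-y1)/(x2-x1) = ((-5.7)-(-7.6))/((-1.9)-7) = 1.9/(-8.9) = -0.2135

-0.2135


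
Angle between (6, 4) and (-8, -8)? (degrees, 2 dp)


u.v = -80, |u| = sqrt(52) = 7.2111, |v| = sqrt(128) = 11.3137
cos(theta) = u.v/(|u||v|) = -80/sqrt(6656) = -0.980581
theta = acos(-0.980581) = 168.69 degrees

168.69 degrees


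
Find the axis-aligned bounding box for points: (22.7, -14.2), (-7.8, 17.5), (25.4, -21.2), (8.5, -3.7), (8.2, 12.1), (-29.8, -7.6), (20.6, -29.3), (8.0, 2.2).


x range: [-29.8, 25.4]
y range: [-29.3, 17.5]
Bounding box: (-29.8,-29.3) to (25.4,17.5)

(-29.8,-29.3) to (25.4,17.5)


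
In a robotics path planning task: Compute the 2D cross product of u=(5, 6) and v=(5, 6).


u x v = u_x*v_y - u_y*v_x = 5*6 - 6*5
= 30 - 30 = 0

0


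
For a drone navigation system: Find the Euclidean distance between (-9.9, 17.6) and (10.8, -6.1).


dx=20.7, dy=-23.7
d^2 = 20.7^2 + (-23.7)^2 = 990.18
d = sqrt(990.18) = 31.4671

31.4671


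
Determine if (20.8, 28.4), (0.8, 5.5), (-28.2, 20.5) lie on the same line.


Cross product: (0.8-20.8)*(20.5-28.4) - (5.5-28.4)*((-28.2)-20.8)
= -964.1

No, not collinear


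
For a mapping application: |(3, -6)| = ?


|u| = sqrt(3^2 + (-6)^2) = sqrt(45) = 6.7082

6.7082


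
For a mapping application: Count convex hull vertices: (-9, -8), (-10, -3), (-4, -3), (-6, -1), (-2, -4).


Convex hull vertices (CCW): (-10, -3), (-9, -8), (-2, -4), (-6, -1)
Count = 4

4


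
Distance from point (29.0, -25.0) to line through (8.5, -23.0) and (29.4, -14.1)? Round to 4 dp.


|cross product| = 224.25
|line direction| = sqrt(516.02) = 22.7161
Distance = 224.25/sqrt(516.02) = 9.8719

9.8719


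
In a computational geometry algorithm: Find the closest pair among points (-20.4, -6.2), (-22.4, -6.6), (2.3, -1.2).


d(P0,P1) = 2.0396, d(P0,P2) = 23.2441, d(P1,P2) = 25.2834
Closest: P0 and P1

Closest pair: (-20.4, -6.2) and (-22.4, -6.6), distance = 2.0396


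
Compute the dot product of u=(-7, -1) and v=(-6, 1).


u . v = u_x*v_x + u_y*v_y = (-7)*(-6) + (-1)*1
= 42 + (-1) = 41

41


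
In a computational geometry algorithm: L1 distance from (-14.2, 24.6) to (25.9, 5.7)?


|(-14.2)-25.9| + |24.6-5.7| = 40.1 + 18.9 = 59

59


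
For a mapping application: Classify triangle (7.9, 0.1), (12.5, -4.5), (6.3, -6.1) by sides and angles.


Side lengths squared: AB^2=42.32, BC^2=41, CA^2=41
Sorted: [41, 41, 42.32]
By sides: Isosceles, By angles: Acute

Isosceles, Acute


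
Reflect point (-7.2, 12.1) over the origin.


Reflection over origin: (x,y) -> (-x,-y)
(-7.2, 12.1) -> (7.2, -12.1)

(7.2, -12.1)


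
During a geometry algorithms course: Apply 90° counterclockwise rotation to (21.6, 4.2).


90° CCW: (x,y) -> (-y, x)
(21.6,4.2) -> (-4.2, 21.6)

(-4.2, 21.6)


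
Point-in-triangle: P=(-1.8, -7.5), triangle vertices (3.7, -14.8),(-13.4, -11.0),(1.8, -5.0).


Cross products: AB x AP = -103.93, BC x BP = -16.4, CA x CP = -40.03
All same sign? yes

Yes, inside


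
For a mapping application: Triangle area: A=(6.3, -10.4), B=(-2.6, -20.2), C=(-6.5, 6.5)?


Area = |x_A(y_B-y_C) + x_B(y_C-y_A) + x_C(y_A-y_B)|/2
= |(-168.21) + (-43.94) + (-63.7)|/2
= 275.85/2 = 137.925

137.925


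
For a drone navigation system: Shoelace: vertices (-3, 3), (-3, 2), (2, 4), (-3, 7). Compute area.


Shoelace sum: ((-3)*2 - (-3)*3) + ((-3)*4 - 2*2) + (2*7 - (-3)*4) + ((-3)*3 - (-3)*7)
= 25
Area = |25|/2 = 12.5

12.5


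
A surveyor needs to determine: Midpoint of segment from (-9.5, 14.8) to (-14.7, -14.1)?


M = (((-9.5)+(-14.7))/2, (14.8+(-14.1))/2)
= (-12.1, 0.35)

(-12.1, 0.35)


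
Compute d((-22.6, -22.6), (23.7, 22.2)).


dx=46.3, dy=44.8
d^2 = 46.3^2 + 44.8^2 = 4150.73
d = sqrt(4150.73) = 64.4262

64.4262


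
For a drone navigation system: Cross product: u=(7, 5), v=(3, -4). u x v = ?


u x v = u_x*v_y - u_y*v_x = 7*(-4) - 5*3
= (-28) - 15 = -43

-43


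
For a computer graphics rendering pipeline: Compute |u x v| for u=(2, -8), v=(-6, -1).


|u x v| = |2*(-1) - (-8)*(-6)|
= |(-2) - 48| = 50

50


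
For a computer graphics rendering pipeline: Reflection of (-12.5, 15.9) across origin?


Reflection over origin: (x,y) -> (-x,-y)
(-12.5, 15.9) -> (12.5, -15.9)

(12.5, -15.9)


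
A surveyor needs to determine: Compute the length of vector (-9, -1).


|u| = sqrt((-9)^2 + (-1)^2) = sqrt(82) = 9.0554

9.0554


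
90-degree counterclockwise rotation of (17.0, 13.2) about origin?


90° CCW: (x,y) -> (-y, x)
(17,13.2) -> (-13.2, 17)

(-13.2, 17)


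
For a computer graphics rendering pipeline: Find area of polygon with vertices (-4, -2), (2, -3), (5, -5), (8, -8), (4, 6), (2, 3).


Shoelace sum: ((-4)*(-3) - 2*(-2)) + (2*(-5) - 5*(-3)) + (5*(-8) - 8*(-5)) + (8*6 - 4*(-8)) + (4*3 - 2*6) + (2*(-2) - (-4)*3)
= 109
Area = |109|/2 = 54.5

54.5


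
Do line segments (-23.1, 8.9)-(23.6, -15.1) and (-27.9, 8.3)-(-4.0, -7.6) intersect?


Cross products: d1=90.66, d2=259.59, d3=-143.22, d4=-312.15
d1*d2 < 0 and d3*d4 < 0? no

No, they don't intersect


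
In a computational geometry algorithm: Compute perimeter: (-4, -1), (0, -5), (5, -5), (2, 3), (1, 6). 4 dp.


Sides: (-4, -1)->(0, -5): sqrt(32) = 5.656854, (0, -5)->(5, -5): sqrt(25) = 5, (5, -5)->(2, 3): sqrt(73) = 8.544004, (2, 3)->(1, 6): sqrt(10) = 3.162278, (1, 6)->(-4, -1): sqrt(74) = 8.602325
Sum = 30.965461
Perimeter = 30.9655

30.9655


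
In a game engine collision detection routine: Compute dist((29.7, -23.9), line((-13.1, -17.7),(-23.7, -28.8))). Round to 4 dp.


|cross product| = 540.8
|line direction| = sqrt(235.57) = 15.3483
Distance = 540.8/sqrt(235.57) = 35.2352

35.2352


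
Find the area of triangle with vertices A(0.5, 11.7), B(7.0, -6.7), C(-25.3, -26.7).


Area = |x_A(y_B-y_C) + x_B(y_C-y_A) + x_C(y_A-y_B)|/2
= |10 + (-268.8) + (-465.52)|/2
= 724.32/2 = 362.16

362.16


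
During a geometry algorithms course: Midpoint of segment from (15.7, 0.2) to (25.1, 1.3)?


M = ((15.7+25.1)/2, (0.2+1.3)/2)
= (20.4, 0.75)

(20.4, 0.75)


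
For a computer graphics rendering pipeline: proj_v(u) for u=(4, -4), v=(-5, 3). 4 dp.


u.v = -32, |v| = sqrt(34) = 5.831
Scalar projection = u.v / |v| = -32 / sqrt(34) = -5.488

-5.488


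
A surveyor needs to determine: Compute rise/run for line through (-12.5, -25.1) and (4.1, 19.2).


slope = (y2-y1)/(x2-x1) = (19.2-(-25.1))/(4.1-(-12.5)) = 44.3/16.6 = 2.6687

2.6687


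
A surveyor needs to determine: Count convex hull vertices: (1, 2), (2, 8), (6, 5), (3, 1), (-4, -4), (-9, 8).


Convex hull vertices (CCW): (-9, 8), (-4, -4), (3, 1), (6, 5), (2, 8)
Count = 5

5


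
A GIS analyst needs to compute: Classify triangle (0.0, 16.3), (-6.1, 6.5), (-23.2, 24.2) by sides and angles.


Side lengths squared: AB^2=133.25, BC^2=605.7, CA^2=600.65
Sorted: [133.25, 600.65, 605.7]
By sides: Scalene, By angles: Acute

Scalene, Acute


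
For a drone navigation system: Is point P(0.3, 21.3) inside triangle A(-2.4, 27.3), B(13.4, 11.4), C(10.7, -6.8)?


Cross products: AB x AP = -51.87, BC x BP = -265.15, CA x CP = -13.47
All same sign? yes

Yes, inside


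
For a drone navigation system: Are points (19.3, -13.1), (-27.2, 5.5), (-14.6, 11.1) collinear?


Cross product: ((-27.2)-19.3)*(11.1-(-13.1)) - (5.5-(-13.1))*((-14.6)-19.3)
= -494.76

No, not collinear


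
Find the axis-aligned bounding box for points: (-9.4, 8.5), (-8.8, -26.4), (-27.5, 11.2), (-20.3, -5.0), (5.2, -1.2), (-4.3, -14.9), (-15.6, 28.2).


x range: [-27.5, 5.2]
y range: [-26.4, 28.2]
Bounding box: (-27.5,-26.4) to (5.2,28.2)

(-27.5,-26.4) to (5.2,28.2)


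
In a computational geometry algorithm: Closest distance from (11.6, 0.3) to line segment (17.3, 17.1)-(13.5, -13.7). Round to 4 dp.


Project P onto AB: t = 0.5598 (clamped to [0,1])
Closest point on segment: (15.1729, -0.1408)
Distance: 3.6

3.6


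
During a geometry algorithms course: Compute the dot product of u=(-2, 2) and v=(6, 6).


u . v = u_x*v_x + u_y*v_y = (-2)*6 + 2*6
= (-12) + 12 = 0

0


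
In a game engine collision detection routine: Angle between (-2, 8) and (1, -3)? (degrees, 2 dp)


u.v = -26, |u| = sqrt(68) = 8.2462, |v| = sqrt(10) = 3.1623
cos(theta) = u.v/(|u||v|) = -26/sqrt(680) = -0.997054
theta = acos(-0.997054) = 175.6 degrees

175.6 degrees


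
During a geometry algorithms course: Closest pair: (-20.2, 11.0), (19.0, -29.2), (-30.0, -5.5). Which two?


d(P0,P1) = 56.1487, d(P0,P2) = 19.1909, d(P1,P2) = 54.4306
Closest: P0 and P2

Closest pair: (-20.2, 11.0) and (-30.0, -5.5), distance = 19.1909


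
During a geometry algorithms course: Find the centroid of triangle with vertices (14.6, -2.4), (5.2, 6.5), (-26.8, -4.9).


Centroid = ((x_A+x_B+x_C)/3, (y_A+y_B+y_C)/3)
= ((14.6+5.2+(-26.8))/3, ((-2.4)+6.5+(-4.9))/3)
= (-2.3333, -0.2667)

(-2.3333, -0.2667)


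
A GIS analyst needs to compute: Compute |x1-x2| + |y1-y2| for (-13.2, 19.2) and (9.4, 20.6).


|(-13.2)-9.4| + |19.2-20.6| = 22.6 + 1.4 = 24

24


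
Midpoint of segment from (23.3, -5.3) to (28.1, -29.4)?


M = ((23.3+28.1)/2, ((-5.3)+(-29.4))/2)
= (25.7, -17.35)

(25.7, -17.35)


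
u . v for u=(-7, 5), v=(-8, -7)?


u . v = u_x*v_x + u_y*v_y = (-7)*(-8) + 5*(-7)
= 56 + (-35) = 21

21


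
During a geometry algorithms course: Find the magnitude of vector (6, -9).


|u| = sqrt(6^2 + (-9)^2) = sqrt(117) = 10.8167

10.8167


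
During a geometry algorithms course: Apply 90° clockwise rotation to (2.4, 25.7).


90° CW: (x,y) -> (y, -x)
(2.4,25.7) -> (25.7, -2.4)

(25.7, -2.4)


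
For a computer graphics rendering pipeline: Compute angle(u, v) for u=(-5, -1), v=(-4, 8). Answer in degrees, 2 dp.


u.v = 12, |u| = sqrt(26) = 5.099, |v| = sqrt(80) = 8.9443
cos(theta) = u.v/(|u||v|) = 12/sqrt(2080) = 0.263117
theta = acos(0.263117) = 74.74 degrees

74.74 degrees


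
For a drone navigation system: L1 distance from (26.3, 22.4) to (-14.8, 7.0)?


|26.3-(-14.8)| + |22.4-7| = 41.1 + 15.4 = 56.5

56.5


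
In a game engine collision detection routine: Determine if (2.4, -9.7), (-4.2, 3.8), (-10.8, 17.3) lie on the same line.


Cross product: ((-4.2)-2.4)*(17.3-(-9.7)) - (3.8-(-9.7))*((-10.8)-2.4)
= 0

Yes, collinear


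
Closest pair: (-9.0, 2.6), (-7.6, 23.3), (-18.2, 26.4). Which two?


d(P0,P1) = 20.7473, d(P0,P2) = 25.5163, d(P1,P2) = 11.044
Closest: P1 and P2

Closest pair: (-7.6, 23.3) and (-18.2, 26.4), distance = 11.044


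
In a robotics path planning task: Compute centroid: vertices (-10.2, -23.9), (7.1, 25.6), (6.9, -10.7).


Centroid = ((x_A+x_B+x_C)/3, (y_A+y_B+y_C)/3)
= (((-10.2)+7.1+6.9)/3, ((-23.9)+25.6+(-10.7))/3)
= (1.2667, -3)

(1.2667, -3)
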